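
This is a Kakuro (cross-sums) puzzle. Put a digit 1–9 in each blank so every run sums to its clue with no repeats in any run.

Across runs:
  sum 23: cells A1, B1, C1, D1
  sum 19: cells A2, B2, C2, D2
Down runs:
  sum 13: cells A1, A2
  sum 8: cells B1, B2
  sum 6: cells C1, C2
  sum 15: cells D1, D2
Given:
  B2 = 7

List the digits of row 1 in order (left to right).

B1 = 8 − 7 = 1 completes the 8 down.
Given what's placed, C1 must be 5 to fit the 23 across and 6 down.
C2 = 6 − 5 = 1 completes the 6 down.
Nothing is forced directly, so branch on A1, whose candidates are 8 or 9. If A1 = 9: that forces D1 = 8, after which A2 would have to be in {2,3,5,6,8,9} for the 19 across but in {4} for the 13 down — contradiction. So A1 = 8.
D1 = 23 − 14 = 9 completes the 23 across.
A2 = 13 − 8 = 5 completes the 13 down.
D2 = 19 − 13 = 6 completes the 19 across.

8 1 5 9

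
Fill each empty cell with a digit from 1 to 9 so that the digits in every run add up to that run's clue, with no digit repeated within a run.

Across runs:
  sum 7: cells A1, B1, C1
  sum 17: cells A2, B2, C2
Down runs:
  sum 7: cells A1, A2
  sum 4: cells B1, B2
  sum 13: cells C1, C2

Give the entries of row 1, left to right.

7 in 3 cells must be {1,2,4}; 4 in 2 cells must be {1,3}.
The 7 across and the 4 down share only 1, so B1 = 1.
Given what's placed, C1 must be 4 to fit the 7 across and 13 down.
B2 = 4 − 1 = 3 completes the 4 down.
C2 = 13 − 4 = 9 completes the 13 down.
A1 = 7 − 5 = 2 completes the 7 across.
A2 = 17 − 12 = 5 completes the 17 across.

2, 1, 4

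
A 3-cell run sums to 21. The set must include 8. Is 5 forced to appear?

No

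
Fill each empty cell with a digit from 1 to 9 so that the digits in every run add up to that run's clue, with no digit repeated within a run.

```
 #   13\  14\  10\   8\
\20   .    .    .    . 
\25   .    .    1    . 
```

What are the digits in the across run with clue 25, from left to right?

9 8 1 7

R1C3 = 10 − 1 = 9 completes the 10 down.
R2C4 = 7: the only remaining digit allowed by both the 25 across and the 8 down.
R1C4 = 8 − 7 = 1 completes the 8 down.
Nothing is forced directly, so branch on R1C2, whose candidates are 6 or 8. If R1C2 = 8: then R1C1 would have to be in {2} for the 20 across but in {4,5,6,7,8,9} for the 13 down — contradiction. So R1C2 = 6.
R1C1 = 20 − 16 = 4 completes the 20 across.
R2C1 = 13 − 4 = 9 completes the 13 down.
R2C2 = 25 − 17 = 8 completes the 25 across.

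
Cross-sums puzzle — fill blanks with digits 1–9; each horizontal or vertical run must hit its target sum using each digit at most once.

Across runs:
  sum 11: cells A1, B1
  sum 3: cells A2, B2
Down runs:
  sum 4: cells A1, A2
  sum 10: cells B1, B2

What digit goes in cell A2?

1

3 in 2 cells must be {1,2}; 4 in 2 cells must be {1,3}.
The 11 across and the 4 down share only 3, so A1 = 3.
B1 = 11 − 3 = 8 completes the 11 across.
A2 = 4 − 3 = 1 completes the 4 down.
B2 = 3 − 1 = 2 completes the 3 across.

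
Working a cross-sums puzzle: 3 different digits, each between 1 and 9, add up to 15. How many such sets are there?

8

3 distinct digits from 1–9 sum between 6 and 24.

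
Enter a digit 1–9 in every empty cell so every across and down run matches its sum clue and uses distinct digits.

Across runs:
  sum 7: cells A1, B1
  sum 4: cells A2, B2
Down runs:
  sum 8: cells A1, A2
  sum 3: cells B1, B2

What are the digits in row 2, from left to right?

4 in 2 cells must be {1,3}; 3 in 2 cells must be {1,2}.
The 4 across and the 3 down share only 1, so B2 = 1.
B1 = 3 − 1 = 2 completes the 3 down.
A2 = 4 − 1 = 3 completes the 4 across.
A1 = 7 − 2 = 5 completes the 7 across.

3 1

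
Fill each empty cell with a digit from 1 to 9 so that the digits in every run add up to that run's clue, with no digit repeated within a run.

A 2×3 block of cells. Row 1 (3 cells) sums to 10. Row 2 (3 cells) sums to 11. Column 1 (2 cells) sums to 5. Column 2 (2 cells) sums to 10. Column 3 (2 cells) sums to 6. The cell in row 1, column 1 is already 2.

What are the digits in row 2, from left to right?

3, 7, 1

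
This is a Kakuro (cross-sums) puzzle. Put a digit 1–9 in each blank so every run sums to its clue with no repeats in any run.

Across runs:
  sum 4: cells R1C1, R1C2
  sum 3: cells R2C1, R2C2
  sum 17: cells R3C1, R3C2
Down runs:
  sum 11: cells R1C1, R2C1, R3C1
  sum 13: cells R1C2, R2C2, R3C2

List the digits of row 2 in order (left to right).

2 1

4 in 2 cells must be {1,3}; 3 in 2 cells must be {1,2}; 17 in 2 cells must be {8,9}.
The 17 across and the 11 down share only 8, so R3C1 = 8.
R3C2 = 17 − 8 = 9 completes the 17 across.
Given what's placed, R1C1 must be 1 to fit the 4 across and 11 down.
R1C2 = 4 − 1 = 3 completes the 4 across.
R2C1 = 11 − 9 = 2 completes the 11 down.
R2C2 = 3 − 2 = 1 completes the 3 across.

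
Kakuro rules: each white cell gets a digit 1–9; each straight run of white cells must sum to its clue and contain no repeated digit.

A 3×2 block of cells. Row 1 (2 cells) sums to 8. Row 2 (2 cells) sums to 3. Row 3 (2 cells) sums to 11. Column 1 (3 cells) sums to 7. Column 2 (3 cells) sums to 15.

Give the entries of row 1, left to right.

2 6

3 in 2 cells must be {1,2}; 7 in 3 cells must be {1,2,4}.
Nothing is forced directly, so branch on (1,1), whose candidates are 1 or 2. If (1,1) = 1: that forces (1,2) = 7, (2,1) = 2, after which (2,2) would have to be in {1} for the 3 across but in {2,3,5,6} for the 15 down — contradiction. So (1,1) = 2.
(1,2) = 8 − 2 = 6 completes the 8 across.
Given what's placed, (2,1) must be 1 to fit the 3 across and 7 down.
(2,2) = 3 − 1 = 2 completes the 3 across.
(3,1) = 7 − 3 = 4 completes the 7 down.
(3,2) = 11 − 4 = 7 completes the 11 across.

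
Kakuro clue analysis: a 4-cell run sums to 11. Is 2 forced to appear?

Yes

The only way to make 11 from 4 distinct digits is {1,2,3,5}, which contains 2.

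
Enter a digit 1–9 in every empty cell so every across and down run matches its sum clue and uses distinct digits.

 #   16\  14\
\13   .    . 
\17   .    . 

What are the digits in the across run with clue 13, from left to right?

17 in 2 cells must be {8,9}; 16 in 2 cells must be {7,9}.
The 17 across and the 16 down share only 9, so R2C1 = 9.
R2C2 = 17 − 9 = 8 completes the 17 across.
R1C1 = 16 − 9 = 7 completes the 16 down.
R1C2 = 13 − 7 = 6 completes the 13 across.

7 6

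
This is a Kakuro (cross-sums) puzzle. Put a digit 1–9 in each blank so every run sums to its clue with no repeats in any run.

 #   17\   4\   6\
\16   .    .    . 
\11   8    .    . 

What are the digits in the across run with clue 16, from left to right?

9 3 4

17 in 2 cells must be {8,9}; 4 in 2 cells must be {1,3}.
R1C1 = 17 − 8 = 9 completes the 17 down.
Given what's placed, R2C2 must be 1 to fit the 11 across and 4 down.
R2C3 = 11 − 9 = 2 completes the 11 across.
R1C2 = 4 − 1 = 3 completes the 4 down.
R1C3 = 16 − 12 = 4 completes the 16 across.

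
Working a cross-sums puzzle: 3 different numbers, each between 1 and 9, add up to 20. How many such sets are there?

3 distinct digits from 1–9 sum between 6 and 24.
Enumerating: {3,8,9}, {4,7,9}, {5,6,9}, {5,7,8}.

4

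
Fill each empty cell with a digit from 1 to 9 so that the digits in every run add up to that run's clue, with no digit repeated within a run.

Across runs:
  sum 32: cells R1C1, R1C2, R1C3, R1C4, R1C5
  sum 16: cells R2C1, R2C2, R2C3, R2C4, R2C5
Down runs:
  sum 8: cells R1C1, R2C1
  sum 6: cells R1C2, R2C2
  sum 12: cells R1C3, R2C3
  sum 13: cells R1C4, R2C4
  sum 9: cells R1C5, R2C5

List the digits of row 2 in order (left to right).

2 4 3 6 1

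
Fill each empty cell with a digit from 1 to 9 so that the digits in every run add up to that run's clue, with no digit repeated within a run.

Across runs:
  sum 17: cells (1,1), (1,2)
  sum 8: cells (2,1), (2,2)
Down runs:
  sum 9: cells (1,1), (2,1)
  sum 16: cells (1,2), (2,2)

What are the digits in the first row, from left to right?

17 in 2 cells must be {8,9}; 16 in 2 cells must be {7,9}.
The 17 across and the 9 down share only 8, so (1,1) = 8.
(1,2) = 17 − 8 = 9 completes the 17 across.
(2,1) = 9 − 8 = 1 completes the 9 down.
(2,2) = 8 − 1 = 7 completes the 8 across.

8 9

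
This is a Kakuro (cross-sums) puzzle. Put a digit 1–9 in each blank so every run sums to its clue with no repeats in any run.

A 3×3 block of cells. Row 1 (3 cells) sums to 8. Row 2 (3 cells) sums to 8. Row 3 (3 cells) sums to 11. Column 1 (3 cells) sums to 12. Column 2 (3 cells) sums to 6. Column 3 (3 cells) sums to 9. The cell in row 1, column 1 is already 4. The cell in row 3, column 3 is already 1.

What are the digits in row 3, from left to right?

6 in 3 cells must be {1,2,3}.
Given what's placed, (1,3) must be 3 to fit the 8 across and 9 down.
(2,3) = 9 − 4 = 5 completes the 9 down.
(1,2) = 8 − 7 = 1 completes the 8 across.
(2,2) = 2: the only remaining digit allowed by both the 8 across and the 6 down.
(3,2) = 6 − 3 = 3 completes the 6 down.
(2,1) = 8 − 7 = 1 completes the 8 across.
(3,1) = 11 − 4 = 7 completes the 11 across.

7 3 1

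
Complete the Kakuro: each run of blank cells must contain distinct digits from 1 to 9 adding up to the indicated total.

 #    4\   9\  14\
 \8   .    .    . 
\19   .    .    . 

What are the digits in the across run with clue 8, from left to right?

4 in 2 cells must be {1,3}.
The 8 across and the 14 down share only 5, so R1C3 = 5.
The 19 across and the 4 down share only 3, so R2C1 = 3.
R2C2 = 7: the only remaining digit allowed by both the 19 across and the 9 down.
R2C3 = 19 − 10 = 9 completes the 19 across.
R1C1 = 4 − 3 = 1 completes the 4 down.
R1C2 = 8 − 6 = 2 completes the 8 across.

1 2 5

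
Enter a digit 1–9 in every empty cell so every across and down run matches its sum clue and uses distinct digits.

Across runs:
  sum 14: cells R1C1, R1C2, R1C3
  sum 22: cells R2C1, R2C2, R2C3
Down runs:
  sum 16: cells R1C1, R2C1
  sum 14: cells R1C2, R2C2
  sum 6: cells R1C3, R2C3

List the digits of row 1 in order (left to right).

7 6 1

16 in 2 cells must be {7,9}.
The 22 across and the 6 down share only 5, so R2C3 = 5.
R1C3 = 6 − 5 = 1 completes the 6 down.
Given what's placed, R2C1 must be 9 to fit the 22 across and 16 down.
R2C2 = 22 − 14 = 8 completes the 22 across.
R1C1 = 16 − 9 = 7 completes the 16 down.
R1C2 = 14 − 8 = 6 completes the 14 across.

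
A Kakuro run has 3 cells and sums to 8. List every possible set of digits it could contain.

{1,2,5}; {1,3,4}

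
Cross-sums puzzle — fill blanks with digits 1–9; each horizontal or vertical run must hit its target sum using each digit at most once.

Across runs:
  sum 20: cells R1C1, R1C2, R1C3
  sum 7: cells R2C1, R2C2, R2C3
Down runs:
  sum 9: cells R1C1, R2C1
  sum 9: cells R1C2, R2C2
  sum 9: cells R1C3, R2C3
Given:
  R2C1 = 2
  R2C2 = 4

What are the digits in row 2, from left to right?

2 4 1

7 in 3 cells must be {1,2,4}.
R1C1 = 9 − 2 = 7 completes the 9 down.
R1C2 = 9 − 4 = 5 completes the 9 down.
R1C3 = 20 − 12 = 8 completes the 20 across.
R2C3 = 7 − 6 = 1 completes the 7 across.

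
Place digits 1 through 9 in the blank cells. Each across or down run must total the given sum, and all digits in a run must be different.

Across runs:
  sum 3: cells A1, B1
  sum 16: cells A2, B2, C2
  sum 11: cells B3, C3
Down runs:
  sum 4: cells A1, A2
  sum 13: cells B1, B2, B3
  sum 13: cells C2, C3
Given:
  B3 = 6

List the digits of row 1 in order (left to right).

1 2

3 in 2 cells must be {1,2}; 4 in 2 cells must be {1,3}.
Intersecting the 3 across with the 4 down forces A1 = 1.
B1 = 3 − 1 = 2 completes the 3 across.
A2 = 4 − 1 = 3 completes the 4 down.
B2 = 13 − 8 = 5 completes the 13 down.
C2 = 16 − 8 = 8 completes the 16 across.
C3 = 11 − 6 = 5 completes the 11 across.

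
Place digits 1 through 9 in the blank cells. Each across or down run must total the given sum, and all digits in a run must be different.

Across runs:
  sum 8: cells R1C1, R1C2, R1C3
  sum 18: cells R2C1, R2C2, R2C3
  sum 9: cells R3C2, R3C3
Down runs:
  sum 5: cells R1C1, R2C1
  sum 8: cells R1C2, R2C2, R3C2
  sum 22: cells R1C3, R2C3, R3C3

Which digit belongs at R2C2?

Only 5 fits R1C3 under both its across sum 8 and down sum 22.
Given what's placed, R3C3 must be 8 to fit the 9 across and 22 down.
R2C3 = 22 − 13 = 9 completes the 22 down.
R3C2 = 9 − 8 = 1 completes the 9 across.
R1C2 = 2: the only remaining digit allowed by both the 8 across and the 8 down.
R2C2 = 8 − 3 = 5 completes the 8 down.
R1C1 = 8 − 7 = 1 completes the 8 across.
R2C1 = 18 − 14 = 4 completes the 18 across.

5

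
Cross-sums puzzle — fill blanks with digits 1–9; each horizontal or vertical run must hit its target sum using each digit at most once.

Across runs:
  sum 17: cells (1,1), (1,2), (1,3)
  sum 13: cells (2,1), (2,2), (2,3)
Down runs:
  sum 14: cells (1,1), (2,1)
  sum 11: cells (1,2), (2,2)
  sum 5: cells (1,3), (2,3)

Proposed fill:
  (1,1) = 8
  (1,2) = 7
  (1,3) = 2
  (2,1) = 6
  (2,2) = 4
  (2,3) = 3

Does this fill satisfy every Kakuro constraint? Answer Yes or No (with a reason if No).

Across: 8+7+2=17; 6+4+3=13. Down: 8+6=14; 7+4=11; 2+3=5. No digit repeats within any run.

Yes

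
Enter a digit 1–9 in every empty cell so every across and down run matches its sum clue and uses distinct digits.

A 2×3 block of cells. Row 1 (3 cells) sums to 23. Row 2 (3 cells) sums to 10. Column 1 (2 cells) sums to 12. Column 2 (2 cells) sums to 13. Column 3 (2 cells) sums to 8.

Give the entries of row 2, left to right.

23 in 3 cells must be {6,8,9}.
The 23 across and the 8 down share only 6, so (1,3) = 6.
(2,3) = 8 − 6 = 2 completes the 8 down.
Nothing is forced directly, so branch on (2,2), whose candidates are 5 or 7. If (2,2) = 7: then (1,2) would have to be in {8,9} for the 23 across but in {6} for the 13 down — contradiction. So (2,2) = 5.
(1,2) = 13 − 5 = 8 completes the 13 down.
(2,1) = 10 − 7 = 3 completes the 10 across.
(1,1) = 23 − 14 = 9 completes the 23 across.

3 5 2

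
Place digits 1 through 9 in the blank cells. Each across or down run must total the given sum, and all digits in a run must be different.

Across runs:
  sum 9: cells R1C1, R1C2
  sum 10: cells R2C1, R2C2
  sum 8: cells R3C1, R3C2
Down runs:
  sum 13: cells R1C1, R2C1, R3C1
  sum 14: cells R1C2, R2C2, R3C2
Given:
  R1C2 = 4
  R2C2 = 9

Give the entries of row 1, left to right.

R1C1 = 9 − 4 = 5 completes the 9 across.
R2C1 = 10 − 9 = 1 completes the 10 across.
R3C1 = 13 − 6 = 7 completes the 13 down.
R3C2 = 8 − 7 = 1 completes the 8 across.

5 4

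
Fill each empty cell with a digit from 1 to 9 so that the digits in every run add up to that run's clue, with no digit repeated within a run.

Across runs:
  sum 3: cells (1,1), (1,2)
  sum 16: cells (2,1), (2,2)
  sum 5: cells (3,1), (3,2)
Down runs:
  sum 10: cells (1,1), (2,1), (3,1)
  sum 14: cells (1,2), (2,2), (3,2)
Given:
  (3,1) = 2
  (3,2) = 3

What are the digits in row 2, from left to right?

7 9

3 in 2 cells must be {1,2}; 16 in 2 cells must be {7,9}.
Given what's placed, (1,1) must be 1 to fit the 3 across and 10 down.
(1,2) = 3 − 1 = 2 completes the 3 across.
(2,1) = 10 − 3 = 7 completes the 10 down.
(2,2) = 16 − 7 = 9 completes the 16 across.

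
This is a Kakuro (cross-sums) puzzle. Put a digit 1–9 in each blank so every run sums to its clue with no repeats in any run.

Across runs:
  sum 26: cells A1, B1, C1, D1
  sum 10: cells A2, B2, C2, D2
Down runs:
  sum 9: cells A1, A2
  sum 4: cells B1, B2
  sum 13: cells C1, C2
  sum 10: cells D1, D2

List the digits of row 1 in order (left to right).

6 3 9 8

10 in 4 cells must be {1,2,3,4}; 4 in 2 cells must be {1,3}.
Only 3 fits B1 under both its across sum 26 and down sum 4.
B2 = 4 − 3 = 1 completes the 4 down.
Given what's placed, C2 must be 4 to fit the 10 across and 13 down.
C1 = 13 − 4 = 9 completes the 13 down.
No cell is forced outright now. A2 can only be 2 or 3 (the digits allowed by both its 10 across and its 9 down). If A2 = 2: then A1 would have to be in {6,8} for the 26 across but in {7} for the 9 down — contradiction. So A2 = 3.
A1 = 9 − 3 = 6 completes the 9 down.
D1 = 26 − 18 = 8 completes the 26 across.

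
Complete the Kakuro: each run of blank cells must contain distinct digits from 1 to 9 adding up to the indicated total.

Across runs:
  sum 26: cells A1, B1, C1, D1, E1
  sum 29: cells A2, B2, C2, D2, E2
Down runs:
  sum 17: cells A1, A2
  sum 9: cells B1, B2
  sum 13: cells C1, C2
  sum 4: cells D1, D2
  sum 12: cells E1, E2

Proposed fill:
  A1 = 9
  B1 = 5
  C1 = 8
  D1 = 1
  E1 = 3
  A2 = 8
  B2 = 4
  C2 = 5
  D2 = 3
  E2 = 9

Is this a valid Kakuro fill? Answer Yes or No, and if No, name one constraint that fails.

Yes

Across: 9+5+8+1+3=26; 8+4+5+3+9=29. Down: 9+8=17; 5+4=9; 8+5=13; 1+3=4; 3+9=12. No digit repeats within any run.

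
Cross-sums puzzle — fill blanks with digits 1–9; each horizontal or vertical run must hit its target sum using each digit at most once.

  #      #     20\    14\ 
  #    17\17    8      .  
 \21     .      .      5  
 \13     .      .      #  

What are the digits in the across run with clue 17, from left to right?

8 9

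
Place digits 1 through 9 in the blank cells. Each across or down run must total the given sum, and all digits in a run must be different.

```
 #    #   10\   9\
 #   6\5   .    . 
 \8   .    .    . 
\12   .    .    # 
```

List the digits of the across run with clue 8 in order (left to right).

1 2 5

Nothing is forced directly, so branch on R3C1, whose candidates are 4 or 5. If R3C1 = 4: that forces R2C1 = 2, after which R3C2 would have to be in {8} for the 12 across but in {1,2,3,4,5,6,7} for the 10 down — contradiction. So R3C1 = 5.
R2C1 = 6 − 5 = 1 completes the 6 down.
R3C2 = 12 − 5 = 7 completes the 12 across.
R2C2 = 2: the only remaining digit allowed by both the 8 across and the 10 down.
R2C3 = 8 − 3 = 5 completes the 8 across.
R1C2 = 10 − 9 = 1 completes the 10 down.
R1C3 = 5 − 1 = 4 completes the 5 across.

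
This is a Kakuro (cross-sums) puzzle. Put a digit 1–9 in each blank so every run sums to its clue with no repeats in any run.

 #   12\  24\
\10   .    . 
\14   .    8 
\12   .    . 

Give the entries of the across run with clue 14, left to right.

24 in 3 cells must be {7,8,9}.
R2C1 = 14 − 8 = 6 completes the 14 across.
No cell is forced outright now. R1C2 can only be 7 or 9 (the digits allowed by both its 10 across and its 24 down). If R1C2 = 7: then R1C1 would have to be in {3} for the 10 across but in {1,2,4,5} for the 12 down — contradiction. So R1C2 = 9.
R1C1 = 10 − 9 = 1 completes the 10 across.
R3C1 = 12 − 7 = 5 completes the 12 down.
R3C2 = 12 − 5 = 7 completes the 12 across.

6 8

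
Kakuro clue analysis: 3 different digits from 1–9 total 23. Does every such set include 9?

Yes

The only way to make 23 from 3 distinct digits is {6,8,9}, which contains 9.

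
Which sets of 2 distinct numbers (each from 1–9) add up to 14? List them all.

2 distinct digits from 1–9 sum between 3 and 17.

{5,9}; {6,8}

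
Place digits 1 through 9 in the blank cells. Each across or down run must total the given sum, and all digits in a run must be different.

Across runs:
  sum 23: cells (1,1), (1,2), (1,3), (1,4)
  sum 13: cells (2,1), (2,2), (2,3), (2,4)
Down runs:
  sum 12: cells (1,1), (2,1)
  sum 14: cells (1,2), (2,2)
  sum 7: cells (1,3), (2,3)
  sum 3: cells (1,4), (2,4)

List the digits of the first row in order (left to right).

3 in 2 cells must be {1,2}.
Nothing is forced directly, so branch on (2,2), whose candidates are 5 or 6. If (2,2) = 6: that forces (1,2) = 8, (2,1) = 4, after which (1,1) would have to be in {1,2,3,4,5,6,7,9} for the 23 across but in {8} for the 12 down — contradiction. So (2,2) = 5.
(1,2) = 14 − 5 = 9 completes the 14 down.
Given what's placed, (2,4) must be 1 to fit the 13 across and 3 down.
(1,4) = 3 − 1 = 2 completes the 3 down.
No cell is forced outright now. (2,1) can only be 3 or 4 (the digits allowed by both its 13 across and its 12 down). If (2,1) = 3: then (1,1) would have to be in {4,5,7,8} for the 23 across but in {9} for the 12 down — contradiction. So (2,1) = 4.
(1,1) = 12 − 4 = 8 completes the 12 down.
(1,3) = 23 − 19 = 4 completes the 23 across.

8 9 4 2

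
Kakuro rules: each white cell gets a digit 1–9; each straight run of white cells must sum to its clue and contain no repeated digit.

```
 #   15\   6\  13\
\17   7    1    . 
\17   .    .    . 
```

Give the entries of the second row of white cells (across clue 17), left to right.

R1C3 = 17 − 8 = 9 completes the 17 across.
R2C1 = 15 − 7 = 8 completes the 15 down.
R2C2 = 6 − 1 = 5 completes the 6 down.
R2C3 = 17 − 13 = 4 completes the 17 across.

8 5 4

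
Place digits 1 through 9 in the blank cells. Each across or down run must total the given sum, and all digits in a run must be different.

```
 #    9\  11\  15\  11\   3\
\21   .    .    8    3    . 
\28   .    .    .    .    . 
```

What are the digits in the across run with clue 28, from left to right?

5, 6, 7, 8, 2

3 in 2 cells must be {1,2}.
R2C3 = 15 − 8 = 7 completes the 15 down.
R2C4 = 11 − 3 = 8 completes the 11 down.
Nothing is forced directly, so branch on R1C5, whose candidates are 1 or 2. If R1C5 = 2: that forces R1C2 = 7, R2C2 = 4, after which R2C5 would have to be in {3,6} for the 28 across but in {1} for the 3 down — contradiction. So R1C5 = 1.
R2C5 = 3 − 1 = 2 completes the 3 down.
No cell is forced outright now. R2C1 can only be 5 or 6 (the digits allowed by both its 28 across and its 9 down). If R2C1 = 6: then R1C1 would have to be in {2,4,5,7} for the 21 across but in {3} for the 9 down — contradiction. So R2C1 = 5.
R1C1 = 9 − 5 = 4 completes the 9 down.
R1C2 = 21 − 16 = 5 completes the 21 across.
R2C2 = 28 − 22 = 6 completes the 28 across.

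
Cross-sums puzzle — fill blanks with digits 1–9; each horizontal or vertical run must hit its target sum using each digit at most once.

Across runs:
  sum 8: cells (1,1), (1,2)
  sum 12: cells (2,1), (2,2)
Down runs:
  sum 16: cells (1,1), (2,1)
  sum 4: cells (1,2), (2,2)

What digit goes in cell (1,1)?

7

16 in 2 cells must be {7,9}; 4 in 2 cells must be {1,3}.
The 8 across and the 16 down share only 7, so (1,1) = 7.
(1,2) = 8 − 7 = 1 completes the 8 across.
(2,1) = 16 − 7 = 9 completes the 16 down.
(2,2) = 12 − 9 = 3 completes the 12 across.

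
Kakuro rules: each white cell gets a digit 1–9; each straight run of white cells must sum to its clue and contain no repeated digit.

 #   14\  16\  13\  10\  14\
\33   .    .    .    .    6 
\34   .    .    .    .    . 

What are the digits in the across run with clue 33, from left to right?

8 7 9 3 6

34 in 5 cells must be {4,6,7,8,9}; 16 in 2 cells must be {7,9}.
R2C5 = 14 − 6 = 8 completes the 14 down.
Nothing is forced directly, so branch on R2C1, whose candidates are 6 or 9. If R2C1 = 9: then R1C1 would have to be in {3,7,8,9} for the 33 across but in {5} for the 14 down — contradiction. So R2C1 = 6.
R1C1 = 14 − 6 = 8 completes the 14 down.
No cell is forced outright now. R1C2 can only be 7 or 9 (the digits allowed by both its 33 across and its 16 down). If R1C2 = 9: that forces R1C3 = 7, R1C4 = 3, R2C2 = 7, after which R2C3 would have to be in {4,9} for the 34 across but in {6} for the 13 down — contradiction. So R1C2 = 7.
Given what's placed, R1C3 must be 9 to fit the 33 across and 13 down.
R1C4 = 33 − 30 = 3 completes the 33 across.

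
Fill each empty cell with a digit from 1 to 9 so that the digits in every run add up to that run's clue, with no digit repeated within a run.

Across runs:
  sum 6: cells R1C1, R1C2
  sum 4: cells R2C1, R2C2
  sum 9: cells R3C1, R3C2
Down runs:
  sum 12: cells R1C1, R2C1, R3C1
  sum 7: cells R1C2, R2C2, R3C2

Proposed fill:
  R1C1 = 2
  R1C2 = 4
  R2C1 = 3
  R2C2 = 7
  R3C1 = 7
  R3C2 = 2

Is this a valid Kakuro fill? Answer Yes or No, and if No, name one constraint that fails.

No — the across run R2C1–R2C2 sums to 10, not 4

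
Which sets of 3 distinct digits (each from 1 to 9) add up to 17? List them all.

{1,7,9}; {2,6,9}; {2,7,8}; {3,5,9}; {3,6,8}; {4,5,8}; {4,6,7}

3 distinct digits from 1–9 sum between 6 and 24.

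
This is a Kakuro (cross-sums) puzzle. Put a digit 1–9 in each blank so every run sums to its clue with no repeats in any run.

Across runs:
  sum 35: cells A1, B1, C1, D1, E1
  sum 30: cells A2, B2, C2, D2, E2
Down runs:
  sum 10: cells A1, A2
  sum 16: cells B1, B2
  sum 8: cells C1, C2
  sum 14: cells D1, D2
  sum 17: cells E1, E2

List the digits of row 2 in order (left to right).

4, 9, 3, 6, 8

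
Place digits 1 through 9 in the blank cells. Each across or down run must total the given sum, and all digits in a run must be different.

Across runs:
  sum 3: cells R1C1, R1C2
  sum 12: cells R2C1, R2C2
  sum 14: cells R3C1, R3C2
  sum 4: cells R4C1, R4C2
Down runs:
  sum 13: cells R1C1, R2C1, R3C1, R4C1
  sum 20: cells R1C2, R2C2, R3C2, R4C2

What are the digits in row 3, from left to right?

3 in 2 cells must be {1,2}; 4 in 2 cells must be {1,3}.
Nothing is forced directly, so branch on R3C1, whose candidates are 5 or 6. If R3C1 = 6: that forces R2C1 = 4, R2C2 = 8, after which R3C2 would have to be in {8} for the 14 across but in {1,2,3,4,5,6,7,9} for the 20 down — contradiction. So R3C1 = 5.
Given what's placed, R1C1 must be 1 to fit the 3 across and 13 down.
R1C2 = 3 − 1 = 2 completes the 3 across.
R3C2 = 14 − 5 = 9 completes the 14 across.

5, 9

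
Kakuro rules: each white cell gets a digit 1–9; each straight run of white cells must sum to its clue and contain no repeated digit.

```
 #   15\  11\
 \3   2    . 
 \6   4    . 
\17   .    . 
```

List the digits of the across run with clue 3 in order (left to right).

2, 1

3 in 2 cells must be {1,2}; 17 in 2 cells must be {8,9}.
R1C2 = 3 − 2 = 1 completes the 3 across.
R2C2 = 6 − 4 = 2 completes the 6 across.
R3C1 = 15 − 6 = 9 completes the 15 down.
R3C2 = 17 − 9 = 8 completes the 17 across.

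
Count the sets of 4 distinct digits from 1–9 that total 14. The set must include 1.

4 distinct digits from 1–9 sum between 10 and 30.
Keeping only sets containing 1.
Enumerating: {1,2,3,8}, {1,2,4,7}, {1,2,5,6}, {1,3,4,6}.

4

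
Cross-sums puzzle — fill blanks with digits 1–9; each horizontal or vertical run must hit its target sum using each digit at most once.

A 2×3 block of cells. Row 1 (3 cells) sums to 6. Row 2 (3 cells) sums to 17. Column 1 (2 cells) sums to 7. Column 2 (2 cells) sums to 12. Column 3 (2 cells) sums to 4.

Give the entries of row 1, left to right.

2 3 1

6 in 3 cells must be {1,2,3}; 4 in 2 cells must be {1,3}.
The 6 across and the 12 down share only 3, so (1,2) = 3.
Given what's placed, (1,3) must be 1 to fit the 6 across and 4 down.
(2,2) = 12 − 3 = 9 completes the 12 down.
(2,3) = 4 − 1 = 3 completes the 4 down.
(1,1) = 6 − 4 = 2 completes the 6 across.
(2,1) = 17 − 12 = 5 completes the 17 across.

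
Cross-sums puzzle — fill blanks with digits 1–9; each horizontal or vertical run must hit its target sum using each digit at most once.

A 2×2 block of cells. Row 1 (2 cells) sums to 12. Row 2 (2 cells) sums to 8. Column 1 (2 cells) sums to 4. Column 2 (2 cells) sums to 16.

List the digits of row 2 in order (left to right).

1 7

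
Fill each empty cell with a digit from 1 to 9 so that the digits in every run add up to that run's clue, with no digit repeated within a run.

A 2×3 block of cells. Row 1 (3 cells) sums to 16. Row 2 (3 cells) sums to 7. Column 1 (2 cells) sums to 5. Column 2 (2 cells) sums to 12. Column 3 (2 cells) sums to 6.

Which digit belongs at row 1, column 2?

7 in 3 cells must be {1,2,4}.
The 7 across and the 12 down share only 4, so (2,2) = 4.
(1,2) = 12 − 4 = 8 completes the 12 down.
Nothing is forced directly, so branch on (2,1), whose candidates are 1 or 2. If (2,1) = 1: then (1,1) would have to be in {1,2,3,5,6,7} for the 16 across but in {4} for the 5 down — contradiction. So (2,1) = 2.
(1,1) = 5 − 2 = 3 completes the 5 down.
(1,3) = 16 − 11 = 5 completes the 16 across.
(2,3) = 7 − 6 = 1 completes the 7 across.

8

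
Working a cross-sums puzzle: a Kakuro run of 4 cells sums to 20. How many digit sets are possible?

12

4 distinct digits from 1–9 sum between 10 and 30.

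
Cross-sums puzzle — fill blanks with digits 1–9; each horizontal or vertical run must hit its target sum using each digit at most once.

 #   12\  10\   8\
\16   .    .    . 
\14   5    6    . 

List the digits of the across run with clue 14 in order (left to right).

5, 6, 3

R1C1 = 12 − 5 = 7 completes the 12 down.
R1C2 = 10 − 6 = 4 completes the 10 down.
R1C3 = 16 − 11 = 5 completes the 16 across.
R2C3 = 14 − 11 = 3 completes the 14 across.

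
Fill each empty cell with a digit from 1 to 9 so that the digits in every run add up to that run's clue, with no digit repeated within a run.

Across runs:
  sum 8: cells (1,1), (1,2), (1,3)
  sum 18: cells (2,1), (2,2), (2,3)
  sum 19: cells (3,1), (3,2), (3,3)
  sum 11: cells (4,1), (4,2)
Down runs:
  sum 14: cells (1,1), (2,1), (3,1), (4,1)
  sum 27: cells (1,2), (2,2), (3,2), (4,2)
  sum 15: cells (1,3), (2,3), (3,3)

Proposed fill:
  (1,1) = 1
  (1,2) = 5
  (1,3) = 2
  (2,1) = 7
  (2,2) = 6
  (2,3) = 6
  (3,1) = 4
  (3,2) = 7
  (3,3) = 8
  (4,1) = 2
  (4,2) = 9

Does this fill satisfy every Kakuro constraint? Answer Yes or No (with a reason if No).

No — the across run (2,1)–(2,3) sums to 19, not 18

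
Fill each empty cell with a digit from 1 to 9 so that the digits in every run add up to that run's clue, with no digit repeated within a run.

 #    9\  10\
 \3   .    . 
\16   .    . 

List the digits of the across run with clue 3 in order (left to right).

3 in 2 cells must be {1,2}; 16 in 2 cells must be {7,9}.
The 16 across and the 9 down share only 7, so R2C1 = 7.
R2C2 = 16 − 7 = 9 completes the 16 across.
R1C1 = 9 − 7 = 2 completes the 9 down.
R1C2 = 3 − 2 = 1 completes the 3 across.

2 1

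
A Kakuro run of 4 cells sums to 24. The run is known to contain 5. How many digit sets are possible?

4

4 distinct digits from 1–9 sum between 10 and 30.
Keeping only sets containing 5.
Enumerating: {2,5,8,9}, {3,5,7,9}, {4,5,6,9}, {4,5,7,8}.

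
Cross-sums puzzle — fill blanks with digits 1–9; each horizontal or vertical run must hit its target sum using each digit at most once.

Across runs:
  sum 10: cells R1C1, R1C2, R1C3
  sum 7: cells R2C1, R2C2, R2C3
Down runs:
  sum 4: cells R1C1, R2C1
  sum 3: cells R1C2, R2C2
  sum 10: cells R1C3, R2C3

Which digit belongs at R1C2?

1

7 in 3 cells must be {1,2,4}; 4 in 2 cells must be {1,3}; 3 in 2 cells must be {1,2}.
The 7 across and the 4 down share only 1, so R2C1 = 1.
Given what's placed, R2C2 must be 2 to fit the 7 across and 3 down.
R2C3 = 7 − 3 = 4 completes the 7 across.
R1C1 = 4 − 1 = 3 completes the 4 down.
R1C2 = 3 − 2 = 1 completes the 3 down.
R1C3 = 10 − 4 = 6 completes the 10 across.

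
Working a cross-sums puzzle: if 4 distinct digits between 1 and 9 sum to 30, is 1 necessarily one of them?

The only way to make 30 from 4 distinct digits is {6,7,8,9}, which does not contain 1.

No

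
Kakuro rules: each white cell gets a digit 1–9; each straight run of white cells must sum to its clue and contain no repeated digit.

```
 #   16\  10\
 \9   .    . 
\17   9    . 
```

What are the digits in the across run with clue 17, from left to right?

9, 8

17 in 2 cells must be {8,9}; 16 in 2 cells must be {7,9}.
R1C1 = 16 − 9 = 7 completes the 16 down.
R1C2 = 9 − 7 = 2 completes the 9 across.
R2C2 = 17 − 9 = 8 completes the 17 across.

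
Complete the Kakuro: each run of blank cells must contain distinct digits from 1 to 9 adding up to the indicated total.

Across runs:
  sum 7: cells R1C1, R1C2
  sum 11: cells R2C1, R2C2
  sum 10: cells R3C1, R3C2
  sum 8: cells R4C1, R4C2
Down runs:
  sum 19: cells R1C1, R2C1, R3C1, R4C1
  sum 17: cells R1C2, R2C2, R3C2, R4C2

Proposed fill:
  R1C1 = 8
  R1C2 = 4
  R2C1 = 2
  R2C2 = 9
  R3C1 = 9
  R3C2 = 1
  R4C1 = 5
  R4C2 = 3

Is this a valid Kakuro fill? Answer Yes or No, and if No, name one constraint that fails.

No — the across run R1C1–R1C2 sums to 12, not 7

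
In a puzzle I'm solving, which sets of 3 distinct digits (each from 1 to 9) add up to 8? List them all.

3 distinct digits from 1–9 sum between 6 and 24.

{1,2,5}; {1,3,4}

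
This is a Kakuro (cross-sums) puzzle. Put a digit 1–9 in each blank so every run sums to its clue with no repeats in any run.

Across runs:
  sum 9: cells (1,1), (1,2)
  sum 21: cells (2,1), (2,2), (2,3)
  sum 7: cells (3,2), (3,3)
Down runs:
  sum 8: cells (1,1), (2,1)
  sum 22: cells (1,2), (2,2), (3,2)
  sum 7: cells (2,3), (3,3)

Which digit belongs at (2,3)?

Nothing is forced directly, so branch on (3,2), whose candidates are 5 or 6. If (3,2) = 6: that forces (1,2) = 7, (2,2) = 9, (3,3) = 1, (1,1) = 2, after which (2,1) would have to be in {4,5,7,8} for the 21 across but in {6} for the 8 down — contradiction. So (3,2) = 5.
(1,2) = 8: the only remaining digit allowed by both the 9 across and the 22 down.
(2,2) = 22 − 13 = 9 completes the 22 down.
(3,3) = 7 − 5 = 2 completes the 7 across.
(1,1) = 9 − 8 = 1 completes the 9 across.
(2,1) = 8 − 1 = 7 completes the 8 down.
(2,3) = 21 − 16 = 5 completes the 21 across.

5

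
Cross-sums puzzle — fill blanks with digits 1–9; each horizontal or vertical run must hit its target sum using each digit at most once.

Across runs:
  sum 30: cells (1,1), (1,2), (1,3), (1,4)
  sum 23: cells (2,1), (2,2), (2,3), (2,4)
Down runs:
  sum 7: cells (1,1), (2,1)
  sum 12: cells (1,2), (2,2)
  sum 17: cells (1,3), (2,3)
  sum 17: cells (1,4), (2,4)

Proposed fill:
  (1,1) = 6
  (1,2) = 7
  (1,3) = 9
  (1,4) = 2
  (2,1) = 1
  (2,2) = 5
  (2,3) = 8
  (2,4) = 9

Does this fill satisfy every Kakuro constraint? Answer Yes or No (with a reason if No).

No — the down run (1,4)–(2,4) sums to 11, not 17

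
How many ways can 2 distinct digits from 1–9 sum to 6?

2

2 distinct digits from 1–9 sum between 3 and 17.
Enumerating: {1,5}, {2,4}.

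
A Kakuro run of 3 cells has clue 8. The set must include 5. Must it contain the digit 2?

Yes

The only way to make 8 from 3 distinct digits under that restriction is {1,2,5}, which contains 2.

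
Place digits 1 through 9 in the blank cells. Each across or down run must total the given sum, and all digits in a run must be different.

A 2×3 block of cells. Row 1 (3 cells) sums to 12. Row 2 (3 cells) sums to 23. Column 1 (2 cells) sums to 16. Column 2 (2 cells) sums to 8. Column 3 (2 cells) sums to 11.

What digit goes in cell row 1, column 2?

2

23 in 3 cells must be {6,8,9}; 16 in 2 cells must be {7,9}.
The 23 across and the 16 down share only 9, so (2,1) = 9.
Given what's placed, (2,2) must be 6 to fit the 23 across and 8 down.
(2,3) = 23 − 15 = 8 completes the 23 across.
(1,1) = 16 − 9 = 7 completes the 16 down.
(1,2) = 8 − 6 = 2 completes the 8 down.
(1,3) = 12 − 9 = 3 completes the 12 across.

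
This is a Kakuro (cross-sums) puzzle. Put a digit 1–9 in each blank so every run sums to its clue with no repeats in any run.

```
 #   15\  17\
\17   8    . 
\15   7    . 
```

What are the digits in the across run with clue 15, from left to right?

7 8

17 in 2 cells must be {8,9}.
R1C2 = 17 − 8 = 9 completes the 17 across.
R2C2 = 15 − 7 = 8 completes the 15 across.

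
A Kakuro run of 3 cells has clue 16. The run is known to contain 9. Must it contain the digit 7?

Counterexample: {1,6,9} sums to 16 under that restriction without using 7.

No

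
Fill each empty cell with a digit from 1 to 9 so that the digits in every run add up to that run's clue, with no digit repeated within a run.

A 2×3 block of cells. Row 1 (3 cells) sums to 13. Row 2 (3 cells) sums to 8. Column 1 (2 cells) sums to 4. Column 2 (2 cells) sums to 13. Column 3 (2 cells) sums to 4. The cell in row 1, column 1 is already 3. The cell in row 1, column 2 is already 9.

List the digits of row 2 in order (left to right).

4 in 2 cells must be {1,3}.
(1,3) = 13 − 12 = 1 completes the 13 across.
(2,1) = 4 − 3 = 1 completes the 4 down.
(2,2) = 13 − 9 = 4 completes the 13 down.
(2,3) = 8 − 5 = 3 completes the 8 across.

1, 4, 3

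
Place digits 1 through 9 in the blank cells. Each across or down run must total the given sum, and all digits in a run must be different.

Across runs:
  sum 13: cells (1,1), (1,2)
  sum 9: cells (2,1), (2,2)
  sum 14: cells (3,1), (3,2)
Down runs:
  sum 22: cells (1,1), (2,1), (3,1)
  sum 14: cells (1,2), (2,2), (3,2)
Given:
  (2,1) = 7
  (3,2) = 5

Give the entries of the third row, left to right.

(2,2) = 9 − 7 = 2 completes the 9 across.
(3,1) = 14 − 5 = 9 completes the 14 across.
(1,1) = 22 − 16 = 6 completes the 22 down.
(1,2) = 13 − 6 = 7 completes the 13 across.

9 5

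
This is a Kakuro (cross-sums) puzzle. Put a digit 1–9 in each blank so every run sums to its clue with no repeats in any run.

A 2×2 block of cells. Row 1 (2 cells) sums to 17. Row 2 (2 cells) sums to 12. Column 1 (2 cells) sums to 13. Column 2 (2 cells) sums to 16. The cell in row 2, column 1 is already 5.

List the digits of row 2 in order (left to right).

17 in 2 cells must be {8,9}; 16 in 2 cells must be {7,9}.
(1,1) = 13 − 5 = 8 completes the 13 down.
(1,2) = 17 − 8 = 9 completes the 17 across.
(2,2) = 12 − 5 = 7 completes the 12 across.

5 7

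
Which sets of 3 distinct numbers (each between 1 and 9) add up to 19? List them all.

3 distinct digits from 1–9 sum between 6 and 24.

{2,8,9}; {3,7,9}; {4,6,9}; {4,7,8}; {5,6,8}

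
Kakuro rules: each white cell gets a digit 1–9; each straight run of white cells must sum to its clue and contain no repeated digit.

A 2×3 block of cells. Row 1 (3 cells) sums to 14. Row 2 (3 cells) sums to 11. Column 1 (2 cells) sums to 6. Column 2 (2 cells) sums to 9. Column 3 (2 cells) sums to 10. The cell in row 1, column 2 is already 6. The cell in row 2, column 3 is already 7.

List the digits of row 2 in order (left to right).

1 3 7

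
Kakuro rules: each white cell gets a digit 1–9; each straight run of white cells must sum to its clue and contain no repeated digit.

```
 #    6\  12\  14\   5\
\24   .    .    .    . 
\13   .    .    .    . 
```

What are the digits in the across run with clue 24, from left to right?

5 8 9 2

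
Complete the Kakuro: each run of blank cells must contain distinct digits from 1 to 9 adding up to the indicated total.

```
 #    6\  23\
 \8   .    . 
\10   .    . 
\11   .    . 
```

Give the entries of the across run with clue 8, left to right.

6 in 3 cells must be {1,2,3}; 23 in 3 cells must be {6,8,9}.
The 8 across and the 23 down share only 6, so R1C2 = 6.
R1C1 = 8 − 6 = 2 completes the 8 across.
Given what's placed, R3C1 must be 3 to fit the 11 across and 6 down.
R3C2 = 11 − 3 = 8 completes the 11 across.
R2C1 = 6 − 5 = 1 completes the 6 down.
R2C2 = 10 − 1 = 9 completes the 10 across.

2, 6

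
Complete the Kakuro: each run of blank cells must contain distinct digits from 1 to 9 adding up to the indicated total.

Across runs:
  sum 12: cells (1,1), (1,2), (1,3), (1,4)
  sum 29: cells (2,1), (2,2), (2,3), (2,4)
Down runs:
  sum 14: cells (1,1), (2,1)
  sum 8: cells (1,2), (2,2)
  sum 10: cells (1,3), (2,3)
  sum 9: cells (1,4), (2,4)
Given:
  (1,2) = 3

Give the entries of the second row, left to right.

29 in 4 cells must be {5,7,8,9}.
(1,1) = 6: the only remaining digit allowed by both the 12 across and the 14 down.
(2,1) = 14 − 6 = 8 completes the 14 down.
(2,2) = 8 − 3 = 5 completes the 8 down.
(2,4) = 7: the only remaining digit allowed by both the 29 across and the 9 down.
(1,4) = 9 − 7 = 2 completes the 9 down.
(2,3) = 29 − 20 = 9 completes the 29 across.
(1,3) = 12 − 11 = 1 completes the 12 across.

8 5 9 7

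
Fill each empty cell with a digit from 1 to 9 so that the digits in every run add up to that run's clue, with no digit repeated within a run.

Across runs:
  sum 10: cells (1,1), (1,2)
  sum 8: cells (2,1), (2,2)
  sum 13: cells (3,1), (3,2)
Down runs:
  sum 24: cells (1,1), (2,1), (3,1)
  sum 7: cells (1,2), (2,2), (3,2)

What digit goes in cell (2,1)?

7

24 in 3 cells must be {7,8,9}; 7 in 3 cells must be {1,2,4}.
The 8 across and the 24 down share only 7, so (2,1) = 7.
(2,2) = 8 − 7 = 1 completes the 8 across.
Given what's placed, (3,2) must be 4 to fit the 13 across and 7 down.
(1,2) = 7 − 5 = 2 completes the 7 down.
(3,1) = 13 − 4 = 9 completes the 13 across.
(1,1) = 10 − 2 = 8 completes the 10 across.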